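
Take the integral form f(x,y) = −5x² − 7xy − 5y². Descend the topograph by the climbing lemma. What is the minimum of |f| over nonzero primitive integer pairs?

translate: b→-3 (≡7 mod 10), so (5,7,5)→(5,-3,3)
flip: (5,-3,3)→(3,3,5)
reduced (well bottom): (3,3,5) with a≤c, −a<b≤a
well minimum |f| = |-3| = 3 (negative-definite)

3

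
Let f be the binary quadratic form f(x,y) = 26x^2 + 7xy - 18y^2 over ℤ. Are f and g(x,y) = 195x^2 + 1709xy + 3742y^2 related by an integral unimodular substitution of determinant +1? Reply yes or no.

D₁ = 1921, D₂ = 1921
river cycle of f (length 58): (-18, 29, 15), (15, 31, -16), (-16, 33, 13), (13, 19, -30), (-30, 41, 2), (2, 43, -9), (-9, 29, 30), (30, 31, -8), (-8, 33, 26), (26, 19, -15), … (48 more)
river cycle of g (length 58): (-18, 29, 15), (15, 31, -16), (-16, 33, 13), (13, 19, -30), (-30, 41, 2), (2, 43, -9), (-9, 29, 30), (30, 31, -8), (-8, 33, 26), (26, 19, -15), … (48 more)
cycles coincide ⇒ equivalent

yes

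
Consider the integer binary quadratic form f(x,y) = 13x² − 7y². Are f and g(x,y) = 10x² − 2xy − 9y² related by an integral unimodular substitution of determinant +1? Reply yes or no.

D₁ = 364, D₂ = 364
river cycle of f (length 8): (-7, 14, 6), (6, 10, -11), (-11, 12, 5), (5, 18, -2), (-2, 18, 5), (5, 12, -11), (-11, 10, 6), (6, 14, -7)
river cycle of g (length 8): (-9, 2, 10), (10, 18, -1), (-1, 18, 10), (10, 2, -9), (-9, 16, 3), (3, 14, -14), (-14, 14, 3), (3, 16, -9)
cycles differ ⇒ inequivalent

no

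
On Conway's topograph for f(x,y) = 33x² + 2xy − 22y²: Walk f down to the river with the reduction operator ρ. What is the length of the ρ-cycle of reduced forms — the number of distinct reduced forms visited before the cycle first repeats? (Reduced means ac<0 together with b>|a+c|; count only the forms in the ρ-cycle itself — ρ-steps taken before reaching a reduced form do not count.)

D = 2908, ⌊√D⌋ = 53
descent: ρ → (-22,42,13)  [lands on river]
river: ρ → (13,36,-31)
river: ρ → (-31,26,18)
river: ρ → (18,46,-11)
river: ρ → (-11,42,26)
river: ρ → (26,10,-27)
river: ρ → (-27,44,9)
river: ρ → (9,46,-22)
ρ-cycle length = 8 (tail of 1 descent step not counted)

8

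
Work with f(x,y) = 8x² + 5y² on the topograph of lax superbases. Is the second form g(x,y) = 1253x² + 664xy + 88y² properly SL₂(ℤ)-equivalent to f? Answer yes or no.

D₁ = -160, D₂ = -160
f: flip: (8,0,5)→(5,0,8)
f: reduced (well bottom): (5,0,8) with a≤c, −a<b≤a
g: flip: (1253,664,88)→(88,-664,1253)
g: translate: b→40 (≡-664 mod 176), so (88,-664,1253)→(88,40,5)
g: flip: (88,40,5)→(5,-40,88)
g: translate: b→0 (≡-40 mod 10), so (5,-40,88)→(5,0,8)
g: reduced (well bottom): (5,0,8) with a≤c, −a<b≤a
reduced forms (5, 0, 8) vs (5, 0, 8) ⇒ equivalent

yes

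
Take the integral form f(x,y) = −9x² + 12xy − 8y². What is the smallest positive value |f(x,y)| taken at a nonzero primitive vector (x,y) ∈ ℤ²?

translate: b→6 (≡-12 mod 18), so (9,-12,8)→(9,6,5)
flip: (9,6,5)→(5,-6,9)
translate: b→4 (≡-6 mod 10), so (5,-6,9)→(5,4,8)
reduced (well bottom): (5,4,8) with a≤c, −a<b≤a
well minimum |f| = |-5| = 5 (negative-definite)

5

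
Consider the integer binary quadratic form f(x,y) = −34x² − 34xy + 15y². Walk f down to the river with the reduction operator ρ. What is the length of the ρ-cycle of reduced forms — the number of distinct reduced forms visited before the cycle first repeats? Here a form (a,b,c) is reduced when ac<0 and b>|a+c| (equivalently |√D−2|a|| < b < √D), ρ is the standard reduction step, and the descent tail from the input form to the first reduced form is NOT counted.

D = 3196, ⌊√D⌋ = 56
descent: ρ → (15,34,-34)  [lands on river]
river: ρ → (-34,34,15)
river: ρ → (15,56,-1)
river: ρ → (-1,56,15)
ρ-cycle length = 4 (tail of 1 descent step not counted)

4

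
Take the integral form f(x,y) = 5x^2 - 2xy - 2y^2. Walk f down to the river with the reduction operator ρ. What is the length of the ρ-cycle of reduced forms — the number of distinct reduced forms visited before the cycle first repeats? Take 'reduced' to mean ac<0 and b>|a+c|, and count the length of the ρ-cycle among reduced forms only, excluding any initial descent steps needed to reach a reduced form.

D = 44, ⌊√D⌋ = 6
descent: ρ → (-2,6,1)  [lands on river]
river: ρ → (1,6,-2)
ρ-cycle length = 2 (tail of 1 descent step not counted)

2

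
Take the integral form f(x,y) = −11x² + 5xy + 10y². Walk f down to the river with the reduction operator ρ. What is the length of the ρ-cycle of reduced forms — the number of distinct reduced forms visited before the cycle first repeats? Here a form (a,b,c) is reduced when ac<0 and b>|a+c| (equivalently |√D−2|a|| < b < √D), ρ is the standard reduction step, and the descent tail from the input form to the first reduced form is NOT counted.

D = 465, ⌊√D⌋ = 21
river: ρ → (10,15,-6)
river: ρ → (-6,21,1)
river: ρ → (1,21,-6)
river: ρ → (-6,15,10)
river: ρ → (10,5,-11)
river: ρ → (-11,17,4)
river: ρ → (4,15,-15)
river: ρ → (-15,15,4)
river: ρ → (4,17,-11)
river: ρ → (-11,5,10)
ρ-cycle length = 10 (tail of 0 descent steps not counted)

10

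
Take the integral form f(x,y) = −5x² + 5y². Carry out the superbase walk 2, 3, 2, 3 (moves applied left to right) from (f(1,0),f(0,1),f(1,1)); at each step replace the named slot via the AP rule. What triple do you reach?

start (-5,5,0) = (f(1,0),f(0,1),f(1,1))
replace slot 2: 2·((-5)+0) − 5 = -15 → (-5,-15,0)
replace slot 3: 2·((-5)+(-15)) − 0 = -40 → (-5,-15,-40)
replace slot 2: 2·((-5)+(-40)) − (-15) = -75 → (-5,-75,-40)
replace slot 3: 2·((-5)+(-75)) − (-40) = -120 → (-5,-75,-120)

-5,-75,-120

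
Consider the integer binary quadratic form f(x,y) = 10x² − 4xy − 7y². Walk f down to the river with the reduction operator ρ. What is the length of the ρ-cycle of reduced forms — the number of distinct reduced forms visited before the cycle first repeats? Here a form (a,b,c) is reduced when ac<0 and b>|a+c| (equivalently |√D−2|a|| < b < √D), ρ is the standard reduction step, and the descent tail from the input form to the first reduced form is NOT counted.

D = 296, ⌊√D⌋ = 17
descent: ρ → (-7,4,10)  [lands on river]
river: ρ → (10,16,-1)
river: ρ → (-1,16,10)
river: ρ → (10,4,-7)
river: ρ → (-7,10,7)
river: ρ → (7,4,-10)
river: ρ → (-10,16,1)
river: ρ → (1,16,-10)
river: ρ → (-10,4,7)
river: ρ → (7,10,-7)
ρ-cycle length = 10 (tail of 1 descent step not counted)

10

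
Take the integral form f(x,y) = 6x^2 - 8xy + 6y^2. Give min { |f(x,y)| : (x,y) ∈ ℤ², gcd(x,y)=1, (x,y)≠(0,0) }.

translate: b→4 (≡-8 mod 12), so (6,-8,6)→(6,4,4)
flip: (6,4,4)→(4,-4,6)
translate: b→4 (≡-4 mod 8), so (4,-4,6)→(4,4,6)
reduced (well bottom): (4,4,6) with a≤c, −a<b≤a
well minimum = a = 4

4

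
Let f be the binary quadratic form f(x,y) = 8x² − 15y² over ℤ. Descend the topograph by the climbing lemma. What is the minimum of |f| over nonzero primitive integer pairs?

descent: ρ → (-15,0,8)
descent: ρ → (8,16,-7)  [lands on river]
river: ρ → (-7,12,12)
river: ρ → (12,12,-7)
river: ρ → (-7,16,8)
closes: descent 2, river 4
min |a| on river = 7

7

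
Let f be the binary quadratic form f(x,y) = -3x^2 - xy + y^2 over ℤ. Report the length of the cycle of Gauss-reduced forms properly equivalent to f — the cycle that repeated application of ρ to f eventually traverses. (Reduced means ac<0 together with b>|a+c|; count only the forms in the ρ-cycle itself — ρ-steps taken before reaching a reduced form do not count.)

D = 13, ⌊√D⌋ = 3
descent: ρ → (1,3,-1)  [lands on river]
river: ρ → (-1,3,1)
ρ-cycle length = 2 (tail of 1 descent step not counted)

2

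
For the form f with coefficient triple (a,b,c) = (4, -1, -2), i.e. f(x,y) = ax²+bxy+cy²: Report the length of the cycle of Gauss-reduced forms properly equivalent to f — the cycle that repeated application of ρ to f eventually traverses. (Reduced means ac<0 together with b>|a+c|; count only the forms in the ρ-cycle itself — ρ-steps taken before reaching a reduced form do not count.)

D = 33, ⌊√D⌋ = 5
descent: ρ → (-2,5,1)  [lands on river]
river: ρ → (1,5,-2)
river: ρ → (-2,3,3)
river: ρ → (3,3,-2)
ρ-cycle length = 4 (tail of 1 descent step not counted)

4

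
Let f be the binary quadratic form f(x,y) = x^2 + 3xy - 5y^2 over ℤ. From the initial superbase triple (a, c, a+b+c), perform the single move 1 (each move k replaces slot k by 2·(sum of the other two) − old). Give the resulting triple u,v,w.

start (1,-5,-1) = (f(1,0),f(0,1),f(1,1))
replace slot 1: 2·((-5)+(-1)) − 1 = -13 → (-13,-5,-1)

-13,-5,-1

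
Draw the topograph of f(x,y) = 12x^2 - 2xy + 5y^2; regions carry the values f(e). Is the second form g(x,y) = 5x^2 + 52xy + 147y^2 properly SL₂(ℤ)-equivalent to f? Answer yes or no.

D₁ = -236, D₂ = -236
f: flip: (12,-2,5)→(5,2,12)
f: reduced (well bottom): (5,2,12) with a≤c, −a<b≤a
g: translate: b→2 (≡52 mod 10), so (5,52,147)→(5,2,12)
g: reduced (well bottom): (5,2,12) with a≤c, −a<b≤a
reduced forms (5, 2, 12) vs (5, 2, 12) ⇒ equivalent

yes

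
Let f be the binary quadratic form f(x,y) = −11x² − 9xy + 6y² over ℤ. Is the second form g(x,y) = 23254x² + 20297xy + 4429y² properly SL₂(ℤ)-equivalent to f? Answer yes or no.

D₁ = 345, D₂ = 345
river cycle of f (length 10): (6, 9, -11), (-11, 13, 4), (4, 11, -14), (-14, 17, 1), (1, 17, -14), (-14, 11, 4), (4, 13, -11), (-11, 9, 6), (6, 15, -5), (-5, 15, 6)
river cycle of g (length 10): (6, 9, -11), (-11, 13, 4), (4, 11, -14), (-14, 17, 1), (1, 17, -14), (-14, 11, 4), (4, 13, -11), (-11, 9, 6), (6, 15, -5), (-5, 15, 6)
cycles coincide ⇒ equivalent

yes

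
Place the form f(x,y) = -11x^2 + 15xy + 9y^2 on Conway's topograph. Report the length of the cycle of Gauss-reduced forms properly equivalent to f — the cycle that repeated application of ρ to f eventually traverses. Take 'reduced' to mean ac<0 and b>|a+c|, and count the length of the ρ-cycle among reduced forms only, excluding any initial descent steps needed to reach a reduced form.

D = 621, ⌊√D⌋ = 24
river: ρ → (9,21,-5)
river: ρ → (-5,19,13)
river: ρ → (13,7,-11)
river: ρ → (-11,15,9)
ρ-cycle length = 4 (tail of 0 descent steps not counted)

4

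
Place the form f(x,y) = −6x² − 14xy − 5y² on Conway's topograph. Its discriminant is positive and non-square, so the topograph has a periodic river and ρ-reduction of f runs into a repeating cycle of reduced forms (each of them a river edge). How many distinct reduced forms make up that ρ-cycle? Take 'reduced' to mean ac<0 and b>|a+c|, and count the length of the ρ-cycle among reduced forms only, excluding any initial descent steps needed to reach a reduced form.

D = 76, ⌊√D⌋ = 8
descent: ρ → (-5,4,3)  [lands on river]
river: ρ → (3,8,-1)
river: ρ → (-1,8,3)
river: ρ → (3,4,-5)
river: ρ → (-5,6,2)
river: ρ → (2,6,-5)
ρ-cycle length = 6 (tail of 1 descent step not counted)

6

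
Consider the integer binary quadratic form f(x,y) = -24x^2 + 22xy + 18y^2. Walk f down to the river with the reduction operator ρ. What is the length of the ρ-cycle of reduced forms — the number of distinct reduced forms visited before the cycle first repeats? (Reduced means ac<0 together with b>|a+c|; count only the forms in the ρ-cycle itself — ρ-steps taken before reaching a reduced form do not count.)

D = 2212, ⌊√D⌋ = 47
river: ρ → (18,14,-28)
river: ρ → (-28,42,4)
river: ρ → (4,46,-6)
river: ρ → (-6,38,32)
river: ρ → (32,26,-12)
river: ρ → (-12,46,2)
river: ρ → (2,46,-12)
river: ρ → (-12,26,32)
river: ρ → (32,38,-6)
river: ρ → (-6,46,4)
river: ρ → (4,42,-28)
river: ρ → (-28,14,18)
river: ρ → (18,22,-24)
river: ρ → (-24,26,16)
river: ρ → (16,38,-12)
river: ρ → (-12,34,22)
river: ρ → (22,10,-24)
river: ρ → (-24,38,8)
river: ρ → (8,42,-14)
river: ρ → (-14,42,8)
river: ρ → (8,38,-24)
river: ρ → (-24,10,22)
river: ρ → (22,34,-12)
river: ρ → (-12,38,16)
river: ρ → (16,26,-24)
river: ρ → (-24,22,18)
ρ-cycle length = 26 (tail of 0 descent steps not counted)

26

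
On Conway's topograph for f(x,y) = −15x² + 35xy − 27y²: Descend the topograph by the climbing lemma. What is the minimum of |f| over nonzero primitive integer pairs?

translate: b→-5 (≡-35 mod 30), so (15,-35,27)→(15,-5,7)
flip: (15,-5,7)→(7,5,15)
reduced (well bottom): (7,5,15) with a≤c, −a<b≤a
well minimum |f| = |-7| = 7 (negative-definite)

7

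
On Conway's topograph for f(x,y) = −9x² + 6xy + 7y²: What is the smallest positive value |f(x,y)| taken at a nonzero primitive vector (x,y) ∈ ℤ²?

river: ρ → (7,8,-8)
river: ρ → (-8,8,7)
river: ρ → (7,6,-9)
river: ρ → (-9,12,4)
river: ρ → (4,12,-9)
river: ρ → (-9,6,7)
closes: descent 0, river 6
min |a| on river = 4

4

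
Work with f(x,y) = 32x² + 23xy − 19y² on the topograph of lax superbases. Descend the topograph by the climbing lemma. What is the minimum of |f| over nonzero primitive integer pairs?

river: ρ → (-19,53,2)
river: ρ → (2,51,-45)
river: ρ → (-45,39,8)
river: ρ → (8,41,-40)
river: ρ → (-40,39,9)
river: ρ → (9,51,-10)
river: ρ → (-10,49,14)
river: ρ → (14,35,-31)
river: ρ → (-31,27,18)
river: ρ → (18,45,-13)
river: ρ → (-13,33,36)
river: ρ → (36,39,-10)
river: ρ → (-10,41,32)
river: ρ → (32,23,-19)
closes: descent 0, river 14
min |a| on river = 2

2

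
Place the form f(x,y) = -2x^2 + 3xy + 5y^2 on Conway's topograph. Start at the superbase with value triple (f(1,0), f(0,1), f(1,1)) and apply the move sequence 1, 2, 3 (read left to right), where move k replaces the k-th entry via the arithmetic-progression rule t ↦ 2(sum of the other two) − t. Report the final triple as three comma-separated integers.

start (-2,5,6) = (f(1,0),f(0,1),f(1,1))
replace slot 1: 2·(5+6) − (-2) = 24 → (24,5,6)
replace slot 2: 2·(24+6) − 5 = 55 → (24,55,6)
replace slot 3: 2·(24+55) − 6 = 152 → (24,55,152)

24,55,152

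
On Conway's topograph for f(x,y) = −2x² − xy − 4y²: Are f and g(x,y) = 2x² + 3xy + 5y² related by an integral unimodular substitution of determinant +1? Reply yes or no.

D₁ = -31, D₂ = -31
f is negative-definite; reduce −f:
−f: reduced (well bottom): (2,1,4) with a≤c, −a<b≤a
flip sign back: reduced form of f is (-2,-1,-4)
g: translate: b→-1 (≡3 mod 4), so (2,3,5)→(2,-1,4)
g: reduced (well bottom): (2,-1,4) with a≤c, −a<b≤a
reduced forms (-2, -1, -4) vs (2, -1, 4) ⇒ inequivalent

no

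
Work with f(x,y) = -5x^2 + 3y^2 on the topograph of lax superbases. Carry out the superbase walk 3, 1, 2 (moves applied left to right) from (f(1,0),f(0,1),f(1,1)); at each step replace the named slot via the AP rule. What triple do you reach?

start (-5,3,-2) = (f(1,0),f(0,1),f(1,1))
replace slot 3: 2·((-5)+3) − (-2) = -2 → (-5,3,-2)
replace slot 1: 2·(3+(-2)) − (-5) = 7 → (7,3,-2)
replace slot 2: 2·(7+(-2)) − 3 = 7 → (7,7,-2)

7,7,-2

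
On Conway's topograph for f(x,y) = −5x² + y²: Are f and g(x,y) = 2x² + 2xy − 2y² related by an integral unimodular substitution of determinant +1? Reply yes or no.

D₁ = 20, D₂ = 20
river cycle of f (length 2): (1, 4, -1), (-1, 4, 1)
river cycle of g (length 2): (-2, 2, 2), (2, 2, -2)
cycles differ ⇒ inequivalent

no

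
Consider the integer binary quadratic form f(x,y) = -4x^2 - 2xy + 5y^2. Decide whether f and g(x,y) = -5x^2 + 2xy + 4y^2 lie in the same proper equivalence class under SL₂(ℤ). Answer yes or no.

D₁ = 84, D₂ = 84
river cycle of f (length 6): (5, 2, -4), (-4, 6, 3), (3, 6, -4), (-4, 2, 5), (5, 8, -1), (-1, 8, 5)
river cycle of g (length 6): (4, 6, -3), (-3, 6, 4), (4, 2, -5), (-5, 8, 1), (1, 8, -5), (-5, 2, 4)
cycles differ ⇒ inequivalent

no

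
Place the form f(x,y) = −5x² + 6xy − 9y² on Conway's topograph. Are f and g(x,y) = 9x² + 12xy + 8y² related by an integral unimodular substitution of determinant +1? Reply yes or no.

D₁ = -144, D₂ = -144
f is negative-definite; reduce −f:
−f: translate: b→4 (≡-6 mod 10), so (5,-6,9)→(5,4,8)
−f: reduced (well bottom): (5,4,8) with a≤c, −a<b≤a
flip sign back: reduced form of f is (-5,-4,-8)
g: translate: b→-6 (≡12 mod 18), so (9,12,8)→(9,-6,5)
g: flip: (9,-6,5)→(5,6,9)
g: translate: b→-4 (≡6 mod 10), so (5,6,9)→(5,-4,8)
g: reduced (well bottom): (5,-4,8) with a≤c, −a<b≤a
reduced forms (-5, -4, -8) vs (5, -4, 8) ⇒ inequivalent

no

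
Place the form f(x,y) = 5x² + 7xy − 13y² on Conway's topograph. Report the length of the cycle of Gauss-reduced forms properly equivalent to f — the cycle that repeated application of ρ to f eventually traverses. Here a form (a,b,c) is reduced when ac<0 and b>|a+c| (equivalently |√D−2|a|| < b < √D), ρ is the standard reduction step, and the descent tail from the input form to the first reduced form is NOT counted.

D = 309, ⌊√D⌋ = 17
descent: ρ → (-13,-7,5)
descent: ρ → (5,17,-1)  [lands on river]
river: ρ → (-1,17,5)
river: ρ → (5,13,-7)
river: ρ → (-7,15,3)
river: ρ → (3,15,-7)
river: ρ → (-7,13,5)
ρ-cycle length = 6 (tail of 2 descent steps not counted)

6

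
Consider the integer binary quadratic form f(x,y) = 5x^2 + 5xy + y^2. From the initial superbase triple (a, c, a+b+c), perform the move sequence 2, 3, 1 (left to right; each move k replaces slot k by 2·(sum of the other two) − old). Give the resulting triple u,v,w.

start (5,1,11) = (f(1,0),f(0,1),f(1,1))
replace slot 2: 2·(5+11) − 1 = 31 → (5,31,11)
replace slot 3: 2·(5+31) − 11 = 61 → (5,31,61)
replace slot 1: 2·(31+61) − 5 = 179 → (179,31,61)

179,31,61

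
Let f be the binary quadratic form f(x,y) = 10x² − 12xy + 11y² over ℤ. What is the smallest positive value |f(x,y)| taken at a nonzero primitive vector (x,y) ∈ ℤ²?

translate: b→8 (≡-12 mod 20), so (10,-12,11)→(10,8,9)
flip: (10,8,9)→(9,-8,10)
reduced (well bottom): (9,-8,10) with a≤c, −a<b≤a
well minimum = a = 9

9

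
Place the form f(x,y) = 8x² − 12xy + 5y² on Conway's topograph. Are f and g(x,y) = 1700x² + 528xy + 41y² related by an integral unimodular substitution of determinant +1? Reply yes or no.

D₁ = -16, D₂ = -16
f: translate: b→4 (≡-12 mod 16), so (8,-12,5)→(8,4,1)
f: flip: (8,4,1)→(1,-4,8)
f: translate: b→0 (≡-4 mod 2), so (1,-4,8)→(1,0,4)
f: reduced (well bottom): (1,0,4) with a≤c, −a<b≤a
g: flip: (1700,528,41)→(41,-528,1700)
g: translate: b→-36 (≡-528 mod 82), so (41,-528,1700)→(41,-36,8)
g: flip: (41,-36,8)→(8,36,41)
g: translate: b→4 (≡36 mod 16), so (8,36,41)→(8,4,1)
g: flip: (8,4,1)→(1,-4,8)
g: translate: b→0 (≡-4 mod 2), so (1,-4,8)→(1,0,4)
g: reduced (well bottom): (1,0,4) with a≤c, −a<b≤a
reduced forms (1, 0, 4) vs (1, 0, 4) ⇒ equivalent

yes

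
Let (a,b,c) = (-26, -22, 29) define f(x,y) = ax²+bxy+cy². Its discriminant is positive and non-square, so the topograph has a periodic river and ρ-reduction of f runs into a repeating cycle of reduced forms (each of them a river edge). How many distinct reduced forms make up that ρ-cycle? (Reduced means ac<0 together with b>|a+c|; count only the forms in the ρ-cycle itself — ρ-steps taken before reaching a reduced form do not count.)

D = 3500, ⌊√D⌋ = 59
descent: ρ → (29,22,-26)  [lands on river]
river: ρ → (-26,30,25)
river: ρ → (25,20,-31)
river: ρ → (-31,42,14)
river: ρ → (14,42,-31)
river: ρ → (-31,20,25)
river: ρ → (25,30,-26)
river: ρ → (-26,22,29)
river: ρ → (29,36,-19)
river: ρ → (-19,40,25)
river: ρ → (25,10,-34)
river: ρ → (-34,58,1)
river: ρ → (1,58,-34)
river: ρ → (-34,10,25)
river: ρ → (25,40,-19)
river: ρ → (-19,36,29)
ρ-cycle length = 16 (tail of 1 descent step not counted)

16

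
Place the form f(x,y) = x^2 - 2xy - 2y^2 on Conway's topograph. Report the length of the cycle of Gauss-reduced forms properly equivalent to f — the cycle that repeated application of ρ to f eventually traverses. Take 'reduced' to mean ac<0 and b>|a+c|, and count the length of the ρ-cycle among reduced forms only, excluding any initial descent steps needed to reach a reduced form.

D = 12, ⌊√D⌋ = 3
descent: ρ → (-2,2,1)  [lands on river]
river: ρ → (1,2,-2)
ρ-cycle length = 2 (tail of 1 descent step not counted)

2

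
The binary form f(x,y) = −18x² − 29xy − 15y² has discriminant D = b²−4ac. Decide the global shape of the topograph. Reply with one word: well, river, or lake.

D = b²−4ac = (-29)² − 4·(-18)·(-15) = -239
D < 0 ⇒ definite ⇒ every region one sign ⇒ single well

well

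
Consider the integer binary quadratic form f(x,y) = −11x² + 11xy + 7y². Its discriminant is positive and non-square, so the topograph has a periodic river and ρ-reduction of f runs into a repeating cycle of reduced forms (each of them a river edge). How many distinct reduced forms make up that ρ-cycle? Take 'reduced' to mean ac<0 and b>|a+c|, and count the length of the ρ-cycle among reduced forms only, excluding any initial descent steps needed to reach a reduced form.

D = 429, ⌊√D⌋ = 20
river: ρ → (7,17,-5)
river: ρ → (-5,13,13)
river: ρ → (13,13,-5)
river: ρ → (-5,17,7)
river: ρ → (7,11,-11)
river: ρ → (-11,11,7)
ρ-cycle length = 6 (tail of 0 descent steps not counted)

6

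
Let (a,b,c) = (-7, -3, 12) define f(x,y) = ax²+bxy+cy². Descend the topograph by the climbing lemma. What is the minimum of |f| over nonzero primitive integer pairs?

descent: ρ → (12,3,-7)
descent: ρ → (-7,11,8)  [lands on river]
river: ρ → (8,5,-10)
river: ρ → (-10,15,3)
river: ρ → (3,15,-10)
river: ρ → (-10,5,8)
river: ρ → (8,11,-7)
river: ρ → (-7,17,2)
river: ρ → (2,15,-15)
river: ρ → (-15,15,2)
river: ρ → (2,17,-7)
closes: descent 2, river 10
min |a| on river = 2

2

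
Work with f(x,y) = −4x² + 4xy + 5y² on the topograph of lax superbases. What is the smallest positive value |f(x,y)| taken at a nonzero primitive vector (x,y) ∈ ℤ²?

river: ρ → (5,6,-3)
river: ρ → (-3,6,5)
river: ρ → (5,4,-4)
river: ρ → (-4,4,5)
closes: descent 0, river 4
min |a| on river = 3

3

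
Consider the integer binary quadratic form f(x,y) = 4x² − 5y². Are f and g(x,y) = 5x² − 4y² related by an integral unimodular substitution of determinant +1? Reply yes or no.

D₁ = 80, D₂ = 80
river cycle of f (length 2): (4, 8, -1), (-1, 8, 4)
river cycle of g (length 2): (-4, 8, 1), (1, 8, -4)
cycles differ ⇒ inequivalent

no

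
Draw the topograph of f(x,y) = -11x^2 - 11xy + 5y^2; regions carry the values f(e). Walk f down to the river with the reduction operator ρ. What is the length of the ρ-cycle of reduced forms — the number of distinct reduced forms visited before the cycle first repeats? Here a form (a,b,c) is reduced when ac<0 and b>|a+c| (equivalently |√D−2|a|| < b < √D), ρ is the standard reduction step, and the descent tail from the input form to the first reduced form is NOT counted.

D = 341, ⌊√D⌋ = 18
descent: ρ → (5,11,-11)  [lands on river]
river: ρ → (-11,11,5)
river: ρ → (5,9,-13)
river: ρ → (-13,17,1)
river: ρ → (1,17,-13)
river: ρ → (-13,9,5)
ρ-cycle length = 6 (tail of 1 descent step not counted)

6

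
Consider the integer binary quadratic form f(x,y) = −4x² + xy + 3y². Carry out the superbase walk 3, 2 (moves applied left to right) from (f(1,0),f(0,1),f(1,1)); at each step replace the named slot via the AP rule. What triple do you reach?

start (-4,3,0) = (f(1,0),f(0,1),f(1,1))
replace slot 3: 2·((-4)+3) − 0 = -2 → (-4,3,-2)
replace slot 2: 2·((-4)+(-2)) − 3 = -15 → (-4,-15,-2)

-4,-15,-2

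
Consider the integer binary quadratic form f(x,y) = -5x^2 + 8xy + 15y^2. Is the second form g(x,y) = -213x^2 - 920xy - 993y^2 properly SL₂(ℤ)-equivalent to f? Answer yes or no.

D₁ = 364, D₂ = 364
river cycle of f (length 8): (-5, 18, 2), (2, 18, -5), (-5, 12, 11), (11, 10, -6), (-6, 14, 7), (7, 14, -6), (-6, 10, 11), (11, 12, -5)
river cycle of g (length 8): (-5, 18, 2), (2, 18, -5), (-5, 12, 11), (11, 10, -6), (-6, 14, 7), (7, 14, -6), (-6, 10, 11), (11, 12, -5)
cycles coincide ⇒ equivalent

yes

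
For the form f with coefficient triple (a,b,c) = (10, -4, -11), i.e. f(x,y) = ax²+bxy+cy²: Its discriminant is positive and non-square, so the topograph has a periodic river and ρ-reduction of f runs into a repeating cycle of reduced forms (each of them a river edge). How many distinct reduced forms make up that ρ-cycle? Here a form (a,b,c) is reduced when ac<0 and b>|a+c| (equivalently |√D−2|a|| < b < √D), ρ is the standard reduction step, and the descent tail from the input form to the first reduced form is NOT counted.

D = 456, ⌊√D⌋ = 21
descent: ρ → (-11,4,10)  [lands on river]
river: ρ → (10,16,-5)
river: ρ → (-5,14,13)
river: ρ → (13,12,-6)
river: ρ → (-6,12,13)
river: ρ → (13,14,-5)
river: ρ → (-5,16,10)
river: ρ → (10,4,-11)
river: ρ → (-11,18,3)
river: ρ → (3,18,-11)
ρ-cycle length = 10 (tail of 1 descent step not counted)

10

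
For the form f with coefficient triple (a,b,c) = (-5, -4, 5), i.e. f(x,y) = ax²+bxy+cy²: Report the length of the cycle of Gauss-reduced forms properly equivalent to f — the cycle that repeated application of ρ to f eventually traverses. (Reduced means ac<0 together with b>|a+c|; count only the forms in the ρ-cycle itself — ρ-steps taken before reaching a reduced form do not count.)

D = 116, ⌊√D⌋ = 10
descent: ρ → (5,4,-5)  [lands on river]
river: ρ → (-5,6,4)
river: ρ → (4,10,-1)
river: ρ → (-1,10,4)
river: ρ → (4,6,-5)
river: ρ → (-5,4,5)
river: ρ → (5,6,-4)
river: ρ → (-4,10,1)
river: ρ → (1,10,-4)
river: ρ → (-4,6,5)
ρ-cycle length = 10 (tail of 1 descent step not counted)

10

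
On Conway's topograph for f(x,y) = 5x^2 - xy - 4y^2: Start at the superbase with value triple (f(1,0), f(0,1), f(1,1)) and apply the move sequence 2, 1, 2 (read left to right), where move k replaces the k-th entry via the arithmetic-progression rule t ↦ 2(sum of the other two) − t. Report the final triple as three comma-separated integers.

start (5,-4,0) = (f(1,0),f(0,1),f(1,1))
replace slot 2: 2·(5+0) − (-4) = 14 → (5,14,0)
replace slot 1: 2·(14+0) − 5 = 23 → (23,14,0)
replace slot 2: 2·(23+0) − 14 = 32 → (23,32,0)

23,32,0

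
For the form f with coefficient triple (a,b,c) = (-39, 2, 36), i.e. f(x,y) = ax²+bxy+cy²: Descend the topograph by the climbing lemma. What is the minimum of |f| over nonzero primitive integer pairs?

descent: ρ → (36,70,-5)  [lands on river]
river: ρ → (-5,70,36)
river: ρ → (36,74,-1)
river: ρ → (-1,74,36)
closes: descent 1, river 4
min |a| on river = 1

1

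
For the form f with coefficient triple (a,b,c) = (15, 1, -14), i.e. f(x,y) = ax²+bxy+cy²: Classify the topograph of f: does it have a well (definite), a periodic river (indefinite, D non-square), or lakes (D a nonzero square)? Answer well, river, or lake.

D = b²−4ac = 1² − 4·15·(-14) = 841
D = 29² is a perfect square ⇒ form factors over ℤ ⇒ lakes

lake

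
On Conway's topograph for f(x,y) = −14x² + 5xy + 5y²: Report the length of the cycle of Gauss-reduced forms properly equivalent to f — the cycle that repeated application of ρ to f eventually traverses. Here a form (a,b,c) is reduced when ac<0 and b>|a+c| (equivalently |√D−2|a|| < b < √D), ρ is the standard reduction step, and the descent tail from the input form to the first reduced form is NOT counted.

D = 305, ⌊√D⌋ = 17
descent: ρ → (5,15,-4)  [lands on river]
river: ρ → (-4,17,1)
river: ρ → (1,17,-4)
river: ρ → (-4,15,5)
ρ-cycle length = 4 (tail of 1 descent step not counted)

4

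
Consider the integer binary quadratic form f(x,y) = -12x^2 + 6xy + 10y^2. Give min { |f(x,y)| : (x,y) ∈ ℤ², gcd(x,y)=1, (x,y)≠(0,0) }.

river: ρ → (10,14,-8)
river: ρ → (-8,18,6)
river: ρ → (6,18,-8)
river: ρ → (-8,14,10)
river: ρ → (10,6,-12)
river: ρ → (-12,18,4)
river: ρ → (4,22,-2)
river: ρ → (-2,22,4)
river: ρ → (4,18,-12)
river: ρ → (-12,6,10)
closes: descent 0, river 10
min |a| on river = 2

2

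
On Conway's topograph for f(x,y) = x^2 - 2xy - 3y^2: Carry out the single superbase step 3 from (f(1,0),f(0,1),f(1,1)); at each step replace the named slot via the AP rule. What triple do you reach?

start (1,-3,-4) = (f(1,0),f(0,1),f(1,1))
replace slot 3: 2·(1+(-3)) − (-4) = 0 → (1,-3,0)

1,-3,0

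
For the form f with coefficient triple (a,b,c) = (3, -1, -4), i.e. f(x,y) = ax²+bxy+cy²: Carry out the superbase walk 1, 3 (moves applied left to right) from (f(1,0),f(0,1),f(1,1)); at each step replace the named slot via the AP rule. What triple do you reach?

start (3,-4,-2) = (f(1,0),f(0,1),f(1,1))
replace slot 1: 2·((-4)+(-2)) − 3 = -15 → (-15,-4,-2)
replace slot 3: 2·((-15)+(-4)) − (-2) = -36 → (-15,-4,-36)

-15,-4,-36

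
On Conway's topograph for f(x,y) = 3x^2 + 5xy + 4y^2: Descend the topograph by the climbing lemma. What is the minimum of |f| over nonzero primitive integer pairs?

translate: b→-1 (≡5 mod 6), so (3,5,4)→(3,-1,2)
flip: (3,-1,2)→(2,1,3)
reduced (well bottom): (2,1,3) with a≤c, −a<b≤a
well minimum = a = 2

2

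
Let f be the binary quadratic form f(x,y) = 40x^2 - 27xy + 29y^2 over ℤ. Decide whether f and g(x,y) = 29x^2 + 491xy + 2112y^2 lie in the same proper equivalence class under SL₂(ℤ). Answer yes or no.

D₁ = -3911, D₂ = -3911
f: flip: (40,-27,29)→(29,27,40)
f: reduced (well bottom): (29,27,40) with a≤c, −a<b≤a
g: translate: b→27 (≡491 mod 58), so (29,491,2112)→(29,27,40)
g: reduced (well bottom): (29,27,40) with a≤c, −a<b≤a
reduced forms (29, 27, 40) vs (29, 27, 40) ⇒ equivalent

yes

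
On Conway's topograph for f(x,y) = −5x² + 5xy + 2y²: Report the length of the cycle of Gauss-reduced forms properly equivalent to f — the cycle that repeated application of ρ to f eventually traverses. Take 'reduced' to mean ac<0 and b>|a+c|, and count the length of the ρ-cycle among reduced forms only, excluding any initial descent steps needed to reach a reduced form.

D = 65, ⌊√D⌋ = 8
river: ρ → (2,7,-2)
river: ρ → (-2,5,5)
river: ρ → (5,5,-2)
river: ρ → (-2,7,2)
river: ρ → (2,5,-5)
river: ρ → (-5,5,2)
ρ-cycle length = 6 (tail of 0 descent steps not counted)

6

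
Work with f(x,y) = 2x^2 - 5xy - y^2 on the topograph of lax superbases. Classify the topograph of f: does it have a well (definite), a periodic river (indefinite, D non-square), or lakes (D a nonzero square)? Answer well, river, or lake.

D = b²−4ac = (-5)² − 4·2·(-1) = 33
D > 0 non-square ⇒ indefinite ⇒ periodic river

river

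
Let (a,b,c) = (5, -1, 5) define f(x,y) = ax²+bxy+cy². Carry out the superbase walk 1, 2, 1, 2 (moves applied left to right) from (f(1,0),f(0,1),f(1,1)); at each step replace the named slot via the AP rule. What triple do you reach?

start (5,5,9) = (f(1,0),f(0,1),f(1,1))
replace slot 1: 2·(5+9) − 5 = 23 → (23,5,9)
replace slot 2: 2·(23+9) − 5 = 59 → (23,59,9)
replace slot 1: 2·(59+9) − 23 = 113 → (113,59,9)
replace slot 2: 2·(113+9) − 59 = 185 → (113,185,9)

113,185,9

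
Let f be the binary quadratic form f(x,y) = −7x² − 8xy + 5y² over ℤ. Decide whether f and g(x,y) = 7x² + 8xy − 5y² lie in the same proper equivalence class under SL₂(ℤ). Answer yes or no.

D₁ = 204, D₂ = 204
river cycle of f (length 6): (5, 8, -7), (-7, 6, 6), (6, 6, -7), (-7, 8, 5), (5, 12, -3), (-3, 12, 5)
river cycle of g (length 6): (-5, 12, 3), (3, 12, -5), (-5, 8, 7), (7, 6, -6), (-6, 6, 7), (7, 8, -5)
cycles differ ⇒ inequivalent

no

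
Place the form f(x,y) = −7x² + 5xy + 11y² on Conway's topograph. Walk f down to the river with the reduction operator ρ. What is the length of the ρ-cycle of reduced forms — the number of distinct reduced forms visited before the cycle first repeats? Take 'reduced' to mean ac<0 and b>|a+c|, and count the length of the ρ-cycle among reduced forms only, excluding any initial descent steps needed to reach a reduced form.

D = 333, ⌊√D⌋ = 18
river: ρ → (11,17,-1)
river: ρ → (-1,17,11)
river: ρ → (11,5,-7)
river: ρ → (-7,9,9)
river: ρ → (9,9,-7)
river: ρ → (-7,5,11)
ρ-cycle length = 6 (tail of 0 descent steps not counted)

6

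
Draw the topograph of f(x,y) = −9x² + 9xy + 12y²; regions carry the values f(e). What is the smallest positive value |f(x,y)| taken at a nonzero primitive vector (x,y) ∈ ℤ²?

river: ρ → (12,15,-6)
river: ρ → (-6,21,3)
river: ρ → (3,21,-6)
river: ρ → (-6,15,12)
river: ρ → (12,9,-9)
river: ρ → (-9,9,12)
closes: descent 0, river 6
min |a| on river = 3

3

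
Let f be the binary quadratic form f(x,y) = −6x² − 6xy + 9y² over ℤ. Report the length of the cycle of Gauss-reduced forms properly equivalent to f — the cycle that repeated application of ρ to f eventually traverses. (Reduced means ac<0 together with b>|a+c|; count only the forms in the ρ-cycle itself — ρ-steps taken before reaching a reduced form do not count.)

D = 252, ⌊√D⌋ = 15
descent: ρ → (9,6,-6)  [lands on river]
river: ρ → (-6,6,9)
river: ρ → (9,12,-3)
river: ρ → (-3,12,9)
ρ-cycle length = 4 (tail of 1 descent step not counted)

4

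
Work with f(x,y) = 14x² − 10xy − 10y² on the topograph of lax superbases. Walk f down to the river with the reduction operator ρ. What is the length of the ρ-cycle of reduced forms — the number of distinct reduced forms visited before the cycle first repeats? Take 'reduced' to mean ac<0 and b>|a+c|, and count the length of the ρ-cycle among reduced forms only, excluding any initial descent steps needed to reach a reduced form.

D = 660, ⌊√D⌋ = 25
descent: ρ → (-10,10,14)  [lands on river]
river: ρ → (14,18,-6)
river: ρ → (-6,18,14)
river: ρ → (14,10,-10)
ρ-cycle length = 4 (tail of 1 descent step not counted)

4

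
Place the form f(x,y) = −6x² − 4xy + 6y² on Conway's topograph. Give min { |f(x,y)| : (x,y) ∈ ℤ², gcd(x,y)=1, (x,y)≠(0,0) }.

descent: ρ → (6,4,-6)  [lands on river]
river: ρ → (-6,8,4)
river: ρ → (4,8,-6)
river: ρ → (-6,4,6)
river: ρ → (6,8,-4)
river: ρ → (-4,8,6)
closes: descent 1, river 6
min |a| on river = 4

4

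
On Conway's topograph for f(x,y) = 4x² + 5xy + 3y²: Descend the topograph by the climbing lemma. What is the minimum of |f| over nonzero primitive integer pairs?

translate: b→-3 (≡5 mod 8), so (4,5,3)→(4,-3,2)
flip: (4,-3,2)→(2,3,4)
translate: b→-1 (≡3 mod 4), so (2,3,4)→(2,-1,3)
reduced (well bottom): (2,-1,3) with a≤c, −a<b≤a
well minimum = a = 2

2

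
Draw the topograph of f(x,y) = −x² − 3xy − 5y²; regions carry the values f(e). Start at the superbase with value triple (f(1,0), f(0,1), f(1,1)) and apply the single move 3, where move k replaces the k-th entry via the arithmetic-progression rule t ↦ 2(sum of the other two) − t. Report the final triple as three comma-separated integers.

start (-1,-5,-9) = (f(1,0),f(0,1),f(1,1))
replace slot 3: 2·((-1)+(-5)) − (-9) = -3 → (-1,-5,-3)

-1,-5,-3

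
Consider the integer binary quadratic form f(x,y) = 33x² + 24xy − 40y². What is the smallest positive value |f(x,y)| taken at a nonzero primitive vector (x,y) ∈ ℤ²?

river: ρ → (-40,56,17)
river: ρ → (17,46,-55)
river: ρ → (-55,64,8)
river: ρ → (8,64,-55)
river: ρ → (-55,46,17)
river: ρ → (17,56,-40)
river: ρ → (-40,24,33)
river: ρ → (33,42,-31)
river: ρ → (-31,20,44)
river: ρ → (44,68,-7)
river: ρ → (-7,72,24)
river: ρ → (24,72,-7)
river: ρ → (-7,68,44)
river: ρ → (44,20,-31)
river: ρ → (-31,42,33)
river: ρ → (33,24,-40)
closes: descent 0, river 16
min |a| on river = 7

7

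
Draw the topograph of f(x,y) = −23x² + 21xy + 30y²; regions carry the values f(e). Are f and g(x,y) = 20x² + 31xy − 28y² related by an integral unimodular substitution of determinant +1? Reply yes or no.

D₁ = 3201, D₂ = 3201
river cycle of f (length 12): (30, 39, -14), (-14, 45, 21), (21, 39, -20), (-20, 41, 19), (19, 35, -26), (-26, 17, 28), (28, 39, -15), (-15, 51, 10), (10, 49, -20), (-20, 31, 28), … (2 more)
river cycle of g (length 12): (-28, 25, 23), (23, 21, -30), (-30, 39, 14), (14, 45, -21), (-21, 39, 20), (20, 41, -19), (-19, 35, 26), (26, 17, -28), (-28, 39, 15), (15, 51, -10), … (2 more)
cycles differ ⇒ inequivalent

no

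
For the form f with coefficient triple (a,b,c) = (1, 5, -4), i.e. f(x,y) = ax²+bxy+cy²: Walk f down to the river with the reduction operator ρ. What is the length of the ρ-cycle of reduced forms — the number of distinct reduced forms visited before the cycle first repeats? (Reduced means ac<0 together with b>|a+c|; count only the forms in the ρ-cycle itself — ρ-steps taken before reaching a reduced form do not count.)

D = 41, ⌊√D⌋ = 6
river: ρ → (-4,3,2)
river: ρ → (2,5,-2)
river: ρ → (-2,3,4)
river: ρ → (4,5,-1)
river: ρ → (-1,5,4)
river: ρ → (4,3,-2)
river: ρ → (-2,5,2)
river: ρ → (2,3,-4)
river: ρ → (-4,5,1)
river: ρ → (1,5,-4)
ρ-cycle length = 10 (tail of 0 descent steps not counted)

10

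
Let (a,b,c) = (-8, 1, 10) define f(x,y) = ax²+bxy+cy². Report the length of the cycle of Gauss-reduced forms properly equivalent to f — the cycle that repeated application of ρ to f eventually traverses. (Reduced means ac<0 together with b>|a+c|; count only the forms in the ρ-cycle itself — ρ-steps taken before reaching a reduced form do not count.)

D = 321, ⌊√D⌋ = 17
descent: ρ → (10,-1,-8)
descent: ρ → (-8,17,1)  [lands on river]
river: ρ → (1,17,-8)
river: ρ → (-8,15,3)
river: ρ → (3,15,-8)
ρ-cycle length = 4 (tail of 2 descent steps not counted)

4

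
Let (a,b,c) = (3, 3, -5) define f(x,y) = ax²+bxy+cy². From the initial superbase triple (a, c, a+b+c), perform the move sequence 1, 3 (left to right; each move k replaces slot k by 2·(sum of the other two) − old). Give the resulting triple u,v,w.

start (3,-5,1) = (f(1,0),f(0,1),f(1,1))
replace slot 1: 2·((-5)+1) − 3 = -11 → (-11,-5,1)
replace slot 3: 2·((-11)+(-5)) − 1 = -33 → (-11,-5,-33)

-11,-5,-33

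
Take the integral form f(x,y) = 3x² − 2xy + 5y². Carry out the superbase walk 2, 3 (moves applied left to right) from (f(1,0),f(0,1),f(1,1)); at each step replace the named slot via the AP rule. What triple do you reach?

start (3,5,6) = (f(1,0),f(0,1),f(1,1))
replace slot 2: 2·(3+6) − 5 = 13 → (3,13,6)
replace slot 3: 2·(3+13) − 6 = 26 → (3,13,26)

3,13,26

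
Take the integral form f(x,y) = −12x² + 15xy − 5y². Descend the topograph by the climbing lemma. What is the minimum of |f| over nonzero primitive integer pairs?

translate: b→9 (≡-15 mod 24), so (12,-15,5)→(12,9,2)
flip: (12,9,2)→(2,-9,12)
translate: b→-1 (≡-9 mod 4), so (2,-9,12)→(2,-1,2)
flip: (2,-1,2)→(2,1,2)
reduced (well bottom): (2,1,2) with a≤c, −a<b≤a
well minimum |f| = |-2| = 2 (negative-definite)

2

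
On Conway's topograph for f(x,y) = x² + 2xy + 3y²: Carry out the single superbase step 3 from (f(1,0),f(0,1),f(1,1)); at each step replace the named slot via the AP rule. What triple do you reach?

start (1,3,6) = (f(1,0),f(0,1),f(1,1))
replace slot 3: 2·(1+3) − 6 = 2 → (1,3,2)

1,3,2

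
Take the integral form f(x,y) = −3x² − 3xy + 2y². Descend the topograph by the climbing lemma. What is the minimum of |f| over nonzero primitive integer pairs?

descent: ρ → (2,3,-3)  [lands on river]
river: ρ → (-3,3,2)
river: ρ → (2,5,-1)
river: ρ → (-1,5,2)
closes: descent 1, river 4
min |a| on river = 1

1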